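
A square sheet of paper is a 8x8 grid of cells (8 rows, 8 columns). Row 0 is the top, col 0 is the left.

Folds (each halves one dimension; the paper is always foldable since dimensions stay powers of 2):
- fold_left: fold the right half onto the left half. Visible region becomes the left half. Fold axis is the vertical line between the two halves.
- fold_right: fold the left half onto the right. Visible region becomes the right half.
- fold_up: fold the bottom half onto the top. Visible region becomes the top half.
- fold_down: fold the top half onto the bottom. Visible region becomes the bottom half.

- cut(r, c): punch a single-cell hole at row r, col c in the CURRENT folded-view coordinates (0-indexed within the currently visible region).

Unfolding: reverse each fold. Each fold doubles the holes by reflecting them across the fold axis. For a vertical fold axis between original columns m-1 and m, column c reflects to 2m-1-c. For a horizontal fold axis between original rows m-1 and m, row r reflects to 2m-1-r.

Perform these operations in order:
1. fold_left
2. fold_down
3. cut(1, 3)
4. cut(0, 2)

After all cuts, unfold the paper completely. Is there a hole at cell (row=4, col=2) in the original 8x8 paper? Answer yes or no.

Op 1 fold_left: fold axis v@4; visible region now rows[0,8) x cols[0,4) = 8x4
Op 2 fold_down: fold axis h@4; visible region now rows[4,8) x cols[0,4) = 4x4
Op 3 cut(1, 3): punch at orig (5,3); cuts so far [(5, 3)]; region rows[4,8) x cols[0,4) = 4x4
Op 4 cut(0, 2): punch at orig (4,2); cuts so far [(4, 2), (5, 3)]; region rows[4,8) x cols[0,4) = 4x4
Unfold 1 (reflect across h@4): 4 holes -> [(2, 3), (3, 2), (4, 2), (5, 3)]
Unfold 2 (reflect across v@4): 8 holes -> [(2, 3), (2, 4), (3, 2), (3, 5), (4, 2), (4, 5), (5, 3), (5, 4)]
Holes: [(2, 3), (2, 4), (3, 2), (3, 5), (4, 2), (4, 5), (5, 3), (5, 4)]

Answer: yes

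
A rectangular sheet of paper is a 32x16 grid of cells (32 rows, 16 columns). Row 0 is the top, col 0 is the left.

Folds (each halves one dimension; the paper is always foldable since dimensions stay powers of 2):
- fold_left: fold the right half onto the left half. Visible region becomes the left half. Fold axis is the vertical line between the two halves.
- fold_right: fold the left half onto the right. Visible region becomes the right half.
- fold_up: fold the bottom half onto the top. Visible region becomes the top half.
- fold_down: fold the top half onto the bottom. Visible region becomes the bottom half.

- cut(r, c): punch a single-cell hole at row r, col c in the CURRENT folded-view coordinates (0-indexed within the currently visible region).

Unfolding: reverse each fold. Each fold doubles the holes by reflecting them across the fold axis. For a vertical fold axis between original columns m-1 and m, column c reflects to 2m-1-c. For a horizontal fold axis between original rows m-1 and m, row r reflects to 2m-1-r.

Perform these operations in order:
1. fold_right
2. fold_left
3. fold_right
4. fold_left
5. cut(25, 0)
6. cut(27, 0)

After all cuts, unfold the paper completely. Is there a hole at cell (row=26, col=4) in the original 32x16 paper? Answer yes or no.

Answer: no

Derivation:
Op 1 fold_right: fold axis v@8; visible region now rows[0,32) x cols[8,16) = 32x8
Op 2 fold_left: fold axis v@12; visible region now rows[0,32) x cols[8,12) = 32x4
Op 3 fold_right: fold axis v@10; visible region now rows[0,32) x cols[10,12) = 32x2
Op 4 fold_left: fold axis v@11; visible region now rows[0,32) x cols[10,11) = 32x1
Op 5 cut(25, 0): punch at orig (25,10); cuts so far [(25, 10)]; region rows[0,32) x cols[10,11) = 32x1
Op 6 cut(27, 0): punch at orig (27,10); cuts so far [(25, 10), (27, 10)]; region rows[0,32) x cols[10,11) = 32x1
Unfold 1 (reflect across v@11): 4 holes -> [(25, 10), (25, 11), (27, 10), (27, 11)]
Unfold 2 (reflect across v@10): 8 holes -> [(25, 8), (25, 9), (25, 10), (25, 11), (27, 8), (27, 9), (27, 10), (27, 11)]
Unfold 3 (reflect across v@12): 16 holes -> [(25, 8), (25, 9), (25, 10), (25, 11), (25, 12), (25, 13), (25, 14), (25, 15), (27, 8), (27, 9), (27, 10), (27, 11), (27, 12), (27, 13), (27, 14), (27, 15)]
Unfold 4 (reflect across v@8): 32 holes -> [(25, 0), (25, 1), (25, 2), (25, 3), (25, 4), (25, 5), (25, 6), (25, 7), (25, 8), (25, 9), (25, 10), (25, 11), (25, 12), (25, 13), (25, 14), (25, 15), (27, 0), (27, 1), (27, 2), (27, 3), (27, 4), (27, 5), (27, 6), (27, 7), (27, 8), (27, 9), (27, 10), (27, 11), (27, 12), (27, 13), (27, 14), (27, 15)]
Holes: [(25, 0), (25, 1), (25, 2), (25, 3), (25, 4), (25, 5), (25, 6), (25, 7), (25, 8), (25, 9), (25, 10), (25, 11), (25, 12), (25, 13), (25, 14), (25, 15), (27, 0), (27, 1), (27, 2), (27, 3), (27, 4), (27, 5), (27, 6), (27, 7), (27, 8), (27, 9), (27, 10), (27, 11), (27, 12), (27, 13), (27, 14), (27, 15)]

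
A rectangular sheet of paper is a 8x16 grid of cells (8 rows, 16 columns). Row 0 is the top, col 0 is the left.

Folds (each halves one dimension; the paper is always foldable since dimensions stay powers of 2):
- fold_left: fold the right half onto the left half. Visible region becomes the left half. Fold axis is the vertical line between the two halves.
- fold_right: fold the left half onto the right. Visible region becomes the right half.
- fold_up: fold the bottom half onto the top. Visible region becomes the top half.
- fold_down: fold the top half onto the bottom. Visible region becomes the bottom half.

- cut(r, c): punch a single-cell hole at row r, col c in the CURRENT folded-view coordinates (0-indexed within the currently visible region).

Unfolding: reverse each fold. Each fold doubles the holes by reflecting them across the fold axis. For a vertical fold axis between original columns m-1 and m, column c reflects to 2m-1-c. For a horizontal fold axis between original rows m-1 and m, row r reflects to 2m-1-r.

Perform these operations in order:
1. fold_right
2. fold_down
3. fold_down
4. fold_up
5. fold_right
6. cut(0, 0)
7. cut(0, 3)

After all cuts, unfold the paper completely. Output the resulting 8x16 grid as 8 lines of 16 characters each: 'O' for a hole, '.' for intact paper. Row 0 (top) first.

Answer: O..OO..OO..OO..O
O..OO..OO..OO..O
O..OO..OO..OO..O
O..OO..OO..OO..O
O..OO..OO..OO..O
O..OO..OO..OO..O
O..OO..OO..OO..O
O..OO..OO..OO..O

Derivation:
Op 1 fold_right: fold axis v@8; visible region now rows[0,8) x cols[8,16) = 8x8
Op 2 fold_down: fold axis h@4; visible region now rows[4,8) x cols[8,16) = 4x8
Op 3 fold_down: fold axis h@6; visible region now rows[6,8) x cols[8,16) = 2x8
Op 4 fold_up: fold axis h@7; visible region now rows[6,7) x cols[8,16) = 1x8
Op 5 fold_right: fold axis v@12; visible region now rows[6,7) x cols[12,16) = 1x4
Op 6 cut(0, 0): punch at orig (6,12); cuts so far [(6, 12)]; region rows[6,7) x cols[12,16) = 1x4
Op 7 cut(0, 3): punch at orig (6,15); cuts so far [(6, 12), (6, 15)]; region rows[6,7) x cols[12,16) = 1x4
Unfold 1 (reflect across v@12): 4 holes -> [(6, 8), (6, 11), (6, 12), (6, 15)]
Unfold 2 (reflect across h@7): 8 holes -> [(6, 8), (6, 11), (6, 12), (6, 15), (7, 8), (7, 11), (7, 12), (7, 15)]
Unfold 3 (reflect across h@6): 16 holes -> [(4, 8), (4, 11), (4, 12), (4, 15), (5, 8), (5, 11), (5, 12), (5, 15), (6, 8), (6, 11), (6, 12), (6, 15), (7, 8), (7, 11), (7, 12), (7, 15)]
Unfold 4 (reflect across h@4): 32 holes -> [(0, 8), (0, 11), (0, 12), (0, 15), (1, 8), (1, 11), (1, 12), (1, 15), (2, 8), (2, 11), (2, 12), (2, 15), (3, 8), (3, 11), (3, 12), (3, 15), (4, 8), (4, 11), (4, 12), (4, 15), (5, 8), (5, 11), (5, 12), (5, 15), (6, 8), (6, 11), (6, 12), (6, 15), (7, 8), (7, 11), (7, 12), (7, 15)]
Unfold 5 (reflect across v@8): 64 holes -> [(0, 0), (0, 3), (0, 4), (0, 7), (0, 8), (0, 11), (0, 12), (0, 15), (1, 0), (1, 3), (1, 4), (1, 7), (1, 8), (1, 11), (1, 12), (1, 15), (2, 0), (2, 3), (2, 4), (2, 7), (2, 8), (2, 11), (2, 12), (2, 15), (3, 0), (3, 3), (3, 4), (3, 7), (3, 8), (3, 11), (3, 12), (3, 15), (4, 0), (4, 3), (4, 4), (4, 7), (4, 8), (4, 11), (4, 12), (4, 15), (5, 0), (5, 3), (5, 4), (5, 7), (5, 8), (5, 11), (5, 12), (5, 15), (6, 0), (6, 3), (6, 4), (6, 7), (6, 8), (6, 11), (6, 12), (6, 15), (7, 0), (7, 3), (7, 4), (7, 7), (7, 8), (7, 11), (7, 12), (7, 15)]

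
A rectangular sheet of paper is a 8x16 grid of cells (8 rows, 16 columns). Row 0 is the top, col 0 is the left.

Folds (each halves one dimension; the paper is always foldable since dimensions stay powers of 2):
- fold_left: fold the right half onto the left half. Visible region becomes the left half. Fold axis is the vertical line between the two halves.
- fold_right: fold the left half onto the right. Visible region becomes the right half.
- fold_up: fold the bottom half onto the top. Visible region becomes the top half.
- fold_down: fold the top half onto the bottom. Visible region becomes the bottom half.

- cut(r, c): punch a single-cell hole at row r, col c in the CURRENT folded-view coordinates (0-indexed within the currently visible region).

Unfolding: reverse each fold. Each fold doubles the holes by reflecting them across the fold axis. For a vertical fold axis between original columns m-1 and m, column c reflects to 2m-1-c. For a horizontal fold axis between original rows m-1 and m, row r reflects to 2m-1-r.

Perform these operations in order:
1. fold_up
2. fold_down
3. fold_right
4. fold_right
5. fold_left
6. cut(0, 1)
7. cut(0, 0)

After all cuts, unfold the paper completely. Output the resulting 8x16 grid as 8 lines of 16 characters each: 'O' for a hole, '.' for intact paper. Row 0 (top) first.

Op 1 fold_up: fold axis h@4; visible region now rows[0,4) x cols[0,16) = 4x16
Op 2 fold_down: fold axis h@2; visible region now rows[2,4) x cols[0,16) = 2x16
Op 3 fold_right: fold axis v@8; visible region now rows[2,4) x cols[8,16) = 2x8
Op 4 fold_right: fold axis v@12; visible region now rows[2,4) x cols[12,16) = 2x4
Op 5 fold_left: fold axis v@14; visible region now rows[2,4) x cols[12,14) = 2x2
Op 6 cut(0, 1): punch at orig (2,13); cuts so far [(2, 13)]; region rows[2,4) x cols[12,14) = 2x2
Op 7 cut(0, 0): punch at orig (2,12); cuts so far [(2, 12), (2, 13)]; region rows[2,4) x cols[12,14) = 2x2
Unfold 1 (reflect across v@14): 4 holes -> [(2, 12), (2, 13), (2, 14), (2, 15)]
Unfold 2 (reflect across v@12): 8 holes -> [(2, 8), (2, 9), (2, 10), (2, 11), (2, 12), (2, 13), (2, 14), (2, 15)]
Unfold 3 (reflect across v@8): 16 holes -> [(2, 0), (2, 1), (2, 2), (2, 3), (2, 4), (2, 5), (2, 6), (2, 7), (2, 8), (2, 9), (2, 10), (2, 11), (2, 12), (2, 13), (2, 14), (2, 15)]
Unfold 4 (reflect across h@2): 32 holes -> [(1, 0), (1, 1), (1, 2), (1, 3), (1, 4), (1, 5), (1, 6), (1, 7), (1, 8), (1, 9), (1, 10), (1, 11), (1, 12), (1, 13), (1, 14), (1, 15), (2, 0), (2, 1), (2, 2), (2, 3), (2, 4), (2, 5), (2, 6), (2, 7), (2, 8), (2, 9), (2, 10), (2, 11), (2, 12), (2, 13), (2, 14), (2, 15)]
Unfold 5 (reflect across h@4): 64 holes -> [(1, 0), (1, 1), (1, 2), (1, 3), (1, 4), (1, 5), (1, 6), (1, 7), (1, 8), (1, 9), (1, 10), (1, 11), (1, 12), (1, 13), (1, 14), (1, 15), (2, 0), (2, 1), (2, 2), (2, 3), (2, 4), (2, 5), (2, 6), (2, 7), (2, 8), (2, 9), (2, 10), (2, 11), (2, 12), (2, 13), (2, 14), (2, 15), (5, 0), (5, 1), (5, 2), (5, 3), (5, 4), (5, 5), (5, 6), (5, 7), (5, 8), (5, 9), (5, 10), (5, 11), (5, 12), (5, 13), (5, 14), (5, 15), (6, 0), (6, 1), (6, 2), (6, 3), (6, 4), (6, 5), (6, 6), (6, 7), (6, 8), (6, 9), (6, 10), (6, 11), (6, 12), (6, 13), (6, 14), (6, 15)]

Answer: ................
OOOOOOOOOOOOOOOO
OOOOOOOOOOOOOOOO
................
................
OOOOOOOOOOOOOOOO
OOOOOOOOOOOOOOOO
................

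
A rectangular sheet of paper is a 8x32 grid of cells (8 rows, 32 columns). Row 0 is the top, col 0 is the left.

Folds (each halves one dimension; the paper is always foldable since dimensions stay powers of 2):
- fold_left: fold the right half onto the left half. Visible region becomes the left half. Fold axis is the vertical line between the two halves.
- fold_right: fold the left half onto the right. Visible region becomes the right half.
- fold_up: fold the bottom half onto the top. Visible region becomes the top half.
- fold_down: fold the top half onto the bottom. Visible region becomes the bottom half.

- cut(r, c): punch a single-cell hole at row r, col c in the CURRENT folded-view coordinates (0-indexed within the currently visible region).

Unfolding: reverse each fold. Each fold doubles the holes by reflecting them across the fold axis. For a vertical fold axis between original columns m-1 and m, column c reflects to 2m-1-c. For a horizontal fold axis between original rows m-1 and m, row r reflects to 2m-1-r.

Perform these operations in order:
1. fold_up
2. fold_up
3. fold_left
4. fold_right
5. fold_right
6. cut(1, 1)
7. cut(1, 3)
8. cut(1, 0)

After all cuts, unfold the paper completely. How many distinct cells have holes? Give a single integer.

Answer: 96

Derivation:
Op 1 fold_up: fold axis h@4; visible region now rows[0,4) x cols[0,32) = 4x32
Op 2 fold_up: fold axis h@2; visible region now rows[0,2) x cols[0,32) = 2x32
Op 3 fold_left: fold axis v@16; visible region now rows[0,2) x cols[0,16) = 2x16
Op 4 fold_right: fold axis v@8; visible region now rows[0,2) x cols[8,16) = 2x8
Op 5 fold_right: fold axis v@12; visible region now rows[0,2) x cols[12,16) = 2x4
Op 6 cut(1, 1): punch at orig (1,13); cuts so far [(1, 13)]; region rows[0,2) x cols[12,16) = 2x4
Op 7 cut(1, 3): punch at orig (1,15); cuts so far [(1, 13), (1, 15)]; region rows[0,2) x cols[12,16) = 2x4
Op 8 cut(1, 0): punch at orig (1,12); cuts so far [(1, 12), (1, 13), (1, 15)]; region rows[0,2) x cols[12,16) = 2x4
Unfold 1 (reflect across v@12): 6 holes -> [(1, 8), (1, 10), (1, 11), (1, 12), (1, 13), (1, 15)]
Unfold 2 (reflect across v@8): 12 holes -> [(1, 0), (1, 2), (1, 3), (1, 4), (1, 5), (1, 7), (1, 8), (1, 10), (1, 11), (1, 12), (1, 13), (1, 15)]
Unfold 3 (reflect across v@16): 24 holes -> [(1, 0), (1, 2), (1, 3), (1, 4), (1, 5), (1, 7), (1, 8), (1, 10), (1, 11), (1, 12), (1, 13), (1, 15), (1, 16), (1, 18), (1, 19), (1, 20), (1, 21), (1, 23), (1, 24), (1, 26), (1, 27), (1, 28), (1, 29), (1, 31)]
Unfold 4 (reflect across h@2): 48 holes -> [(1, 0), (1, 2), (1, 3), (1, 4), (1, 5), (1, 7), (1, 8), (1, 10), (1, 11), (1, 12), (1, 13), (1, 15), (1, 16), (1, 18), (1, 19), (1, 20), (1, 21), (1, 23), (1, 24), (1, 26), (1, 27), (1, 28), (1, 29), (1, 31), (2, 0), (2, 2), (2, 3), (2, 4), (2, 5), (2, 7), (2, 8), (2, 10), (2, 11), (2, 12), (2, 13), (2, 15), (2, 16), (2, 18), (2, 19), (2, 20), (2, 21), (2, 23), (2, 24), (2, 26), (2, 27), (2, 28), (2, 29), (2, 31)]
Unfold 5 (reflect across h@4): 96 holes -> [(1, 0), (1, 2), (1, 3), (1, 4), (1, 5), (1, 7), (1, 8), (1, 10), (1, 11), (1, 12), (1, 13), (1, 15), (1, 16), (1, 18), (1, 19), (1, 20), (1, 21), (1, 23), (1, 24), (1, 26), (1, 27), (1, 28), (1, 29), (1, 31), (2, 0), (2, 2), (2, 3), (2, 4), (2, 5), (2, 7), (2, 8), (2, 10), (2, 11), (2, 12), (2, 13), (2, 15), (2, 16), (2, 18), (2, 19), (2, 20), (2, 21), (2, 23), (2, 24), (2, 26), (2, 27), (2, 28), (2, 29), (2, 31), (5, 0), (5, 2), (5, 3), (5, 4), (5, 5), (5, 7), (5, 8), (5, 10), (5, 11), (5, 12), (5, 13), (5, 15), (5, 16), (5, 18), (5, 19), (5, 20), (5, 21), (5, 23), (5, 24), (5, 26), (5, 27), (5, 28), (5, 29), (5, 31), (6, 0), (6, 2), (6, 3), (6, 4), (6, 5), (6, 7), (6, 8), (6, 10), (6, 11), (6, 12), (6, 13), (6, 15), (6, 16), (6, 18), (6, 19), (6, 20), (6, 21), (6, 23), (6, 24), (6, 26), (6, 27), (6, 28), (6, 29), (6, 31)]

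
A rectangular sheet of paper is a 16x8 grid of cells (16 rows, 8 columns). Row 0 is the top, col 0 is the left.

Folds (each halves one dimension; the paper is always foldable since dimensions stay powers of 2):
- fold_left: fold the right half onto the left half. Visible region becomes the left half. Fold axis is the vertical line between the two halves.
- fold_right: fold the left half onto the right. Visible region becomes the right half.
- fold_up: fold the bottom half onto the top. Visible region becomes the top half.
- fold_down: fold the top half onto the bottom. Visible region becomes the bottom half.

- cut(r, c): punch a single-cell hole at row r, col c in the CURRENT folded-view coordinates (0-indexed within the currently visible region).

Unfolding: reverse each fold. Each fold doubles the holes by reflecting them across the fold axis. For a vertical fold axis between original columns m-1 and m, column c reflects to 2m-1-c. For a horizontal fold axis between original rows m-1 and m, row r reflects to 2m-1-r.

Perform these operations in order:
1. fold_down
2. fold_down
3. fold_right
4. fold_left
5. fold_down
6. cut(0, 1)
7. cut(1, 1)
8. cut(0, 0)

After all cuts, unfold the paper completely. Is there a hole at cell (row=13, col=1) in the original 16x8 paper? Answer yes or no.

Answer: yes

Derivation:
Op 1 fold_down: fold axis h@8; visible region now rows[8,16) x cols[0,8) = 8x8
Op 2 fold_down: fold axis h@12; visible region now rows[12,16) x cols[0,8) = 4x8
Op 3 fold_right: fold axis v@4; visible region now rows[12,16) x cols[4,8) = 4x4
Op 4 fold_left: fold axis v@6; visible region now rows[12,16) x cols[4,6) = 4x2
Op 5 fold_down: fold axis h@14; visible region now rows[14,16) x cols[4,6) = 2x2
Op 6 cut(0, 1): punch at orig (14,5); cuts so far [(14, 5)]; region rows[14,16) x cols[4,6) = 2x2
Op 7 cut(1, 1): punch at orig (15,5); cuts so far [(14, 5), (15, 5)]; region rows[14,16) x cols[4,6) = 2x2
Op 8 cut(0, 0): punch at orig (14,4); cuts so far [(14, 4), (14, 5), (15, 5)]; region rows[14,16) x cols[4,6) = 2x2
Unfold 1 (reflect across h@14): 6 holes -> [(12, 5), (13, 4), (13, 5), (14, 4), (14, 5), (15, 5)]
Unfold 2 (reflect across v@6): 12 holes -> [(12, 5), (12, 6), (13, 4), (13, 5), (13, 6), (13, 7), (14, 4), (14, 5), (14, 6), (14, 7), (15, 5), (15, 6)]
Unfold 3 (reflect across v@4): 24 holes -> [(12, 1), (12, 2), (12, 5), (12, 6), (13, 0), (13, 1), (13, 2), (13, 3), (13, 4), (13, 5), (13, 6), (13, 7), (14, 0), (14, 1), (14, 2), (14, 3), (14, 4), (14, 5), (14, 6), (14, 7), (15, 1), (15, 2), (15, 5), (15, 6)]
Unfold 4 (reflect across h@12): 48 holes -> [(8, 1), (8, 2), (8, 5), (8, 6), (9, 0), (9, 1), (9, 2), (9, 3), (9, 4), (9, 5), (9, 6), (9, 7), (10, 0), (10, 1), (10, 2), (10, 3), (10, 4), (10, 5), (10, 6), (10, 7), (11, 1), (11, 2), (11, 5), (11, 6), (12, 1), (12, 2), (12, 5), (12, 6), (13, 0), (13, 1), (13, 2), (13, 3), (13, 4), (13, 5), (13, 6), (13, 7), (14, 0), (14, 1), (14, 2), (14, 3), (14, 4), (14, 5), (14, 6), (14, 7), (15, 1), (15, 2), (15, 5), (15, 6)]
Unfold 5 (reflect across h@8): 96 holes -> [(0, 1), (0, 2), (0, 5), (0, 6), (1, 0), (1, 1), (1, 2), (1, 3), (1, 4), (1, 5), (1, 6), (1, 7), (2, 0), (2, 1), (2, 2), (2, 3), (2, 4), (2, 5), (2, 6), (2, 7), (3, 1), (3, 2), (3, 5), (3, 6), (4, 1), (4, 2), (4, 5), (4, 6), (5, 0), (5, 1), (5, 2), (5, 3), (5, 4), (5, 5), (5, 6), (5, 7), (6, 0), (6, 1), (6, 2), (6, 3), (6, 4), (6, 5), (6, 6), (6, 7), (7, 1), (7, 2), (7, 5), (7, 6), (8, 1), (8, 2), (8, 5), (8, 6), (9, 0), (9, 1), (9, 2), (9, 3), (9, 4), (9, 5), (9, 6), (9, 7), (10, 0), (10, 1), (10, 2), (10, 3), (10, 4), (10, 5), (10, 6), (10, 7), (11, 1), (11, 2), (11, 5), (11, 6), (12, 1), (12, 2), (12, 5), (12, 6), (13, 0), (13, 1), (13, 2), (13, 3), (13, 4), (13, 5), (13, 6), (13, 7), (14, 0), (14, 1), (14, 2), (14, 3), (14, 4), (14, 5), (14, 6), (14, 7), (15, 1), (15, 2), (15, 5), (15, 6)]
Holes: [(0, 1), (0, 2), (0, 5), (0, 6), (1, 0), (1, 1), (1, 2), (1, 3), (1, 4), (1, 5), (1, 6), (1, 7), (2, 0), (2, 1), (2, 2), (2, 3), (2, 4), (2, 5), (2, 6), (2, 7), (3, 1), (3, 2), (3, 5), (3, 6), (4, 1), (4, 2), (4, 5), (4, 6), (5, 0), (5, 1), (5, 2), (5, 3), (5, 4), (5, 5), (5, 6), (5, 7), (6, 0), (6, 1), (6, 2), (6, 3), (6, 4), (6, 5), (6, 6), (6, 7), (7, 1), (7, 2), (7, 5), (7, 6), (8, 1), (8, 2), (8, 5), (8, 6), (9, 0), (9, 1), (9, 2), (9, 3), (9, 4), (9, 5), (9, 6), (9, 7), (10, 0), (10, 1), (10, 2), (10, 3), (10, 4), (10, 5), (10, 6), (10, 7), (11, 1), (11, 2), (11, 5), (11, 6), (12, 1), (12, 2), (12, 5), (12, 6), (13, 0), (13, 1), (13, 2), (13, 3), (13, 4), (13, 5), (13, 6), (13, 7), (14, 0), (14, 1), (14, 2), (14, 3), (14, 4), (14, 5), (14, 6), (14, 7), (15, 1), (15, 2), (15, 5), (15, 6)]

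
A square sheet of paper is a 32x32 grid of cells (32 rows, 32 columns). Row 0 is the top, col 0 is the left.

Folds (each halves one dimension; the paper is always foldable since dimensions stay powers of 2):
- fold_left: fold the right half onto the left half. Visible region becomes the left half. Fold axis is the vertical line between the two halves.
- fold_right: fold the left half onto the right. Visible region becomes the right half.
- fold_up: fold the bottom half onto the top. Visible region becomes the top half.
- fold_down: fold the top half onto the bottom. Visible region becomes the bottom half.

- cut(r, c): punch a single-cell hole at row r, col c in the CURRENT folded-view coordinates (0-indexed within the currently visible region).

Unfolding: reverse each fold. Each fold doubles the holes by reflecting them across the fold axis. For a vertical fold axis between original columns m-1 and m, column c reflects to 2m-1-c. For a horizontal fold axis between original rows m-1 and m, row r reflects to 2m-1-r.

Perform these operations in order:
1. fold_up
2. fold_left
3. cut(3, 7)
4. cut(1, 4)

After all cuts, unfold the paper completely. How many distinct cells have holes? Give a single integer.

Op 1 fold_up: fold axis h@16; visible region now rows[0,16) x cols[0,32) = 16x32
Op 2 fold_left: fold axis v@16; visible region now rows[0,16) x cols[0,16) = 16x16
Op 3 cut(3, 7): punch at orig (3,7); cuts so far [(3, 7)]; region rows[0,16) x cols[0,16) = 16x16
Op 4 cut(1, 4): punch at orig (1,4); cuts so far [(1, 4), (3, 7)]; region rows[0,16) x cols[0,16) = 16x16
Unfold 1 (reflect across v@16): 4 holes -> [(1, 4), (1, 27), (3, 7), (3, 24)]
Unfold 2 (reflect across h@16): 8 holes -> [(1, 4), (1, 27), (3, 7), (3, 24), (28, 7), (28, 24), (30, 4), (30, 27)]

Answer: 8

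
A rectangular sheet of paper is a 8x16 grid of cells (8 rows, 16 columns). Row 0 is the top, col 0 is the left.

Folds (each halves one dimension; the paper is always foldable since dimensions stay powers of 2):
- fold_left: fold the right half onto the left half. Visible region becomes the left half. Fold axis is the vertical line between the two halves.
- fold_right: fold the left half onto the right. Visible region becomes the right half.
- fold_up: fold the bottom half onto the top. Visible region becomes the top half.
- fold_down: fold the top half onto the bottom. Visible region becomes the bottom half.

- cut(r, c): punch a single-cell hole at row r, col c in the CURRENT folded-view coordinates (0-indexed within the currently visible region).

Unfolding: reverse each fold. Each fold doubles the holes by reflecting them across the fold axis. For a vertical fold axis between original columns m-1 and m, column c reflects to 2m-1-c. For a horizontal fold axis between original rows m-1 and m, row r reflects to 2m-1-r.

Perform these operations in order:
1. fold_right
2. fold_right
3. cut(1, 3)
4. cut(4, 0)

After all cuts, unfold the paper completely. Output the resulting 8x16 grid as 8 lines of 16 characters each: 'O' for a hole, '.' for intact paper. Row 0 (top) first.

Op 1 fold_right: fold axis v@8; visible region now rows[0,8) x cols[8,16) = 8x8
Op 2 fold_right: fold axis v@12; visible region now rows[0,8) x cols[12,16) = 8x4
Op 3 cut(1, 3): punch at orig (1,15); cuts so far [(1, 15)]; region rows[0,8) x cols[12,16) = 8x4
Op 4 cut(4, 0): punch at orig (4,12); cuts so far [(1, 15), (4, 12)]; region rows[0,8) x cols[12,16) = 8x4
Unfold 1 (reflect across v@12): 4 holes -> [(1, 8), (1, 15), (4, 11), (4, 12)]
Unfold 2 (reflect across v@8): 8 holes -> [(1, 0), (1, 7), (1, 8), (1, 15), (4, 3), (4, 4), (4, 11), (4, 12)]

Answer: ................
O......OO......O
................
................
...OO......OO...
................
................
................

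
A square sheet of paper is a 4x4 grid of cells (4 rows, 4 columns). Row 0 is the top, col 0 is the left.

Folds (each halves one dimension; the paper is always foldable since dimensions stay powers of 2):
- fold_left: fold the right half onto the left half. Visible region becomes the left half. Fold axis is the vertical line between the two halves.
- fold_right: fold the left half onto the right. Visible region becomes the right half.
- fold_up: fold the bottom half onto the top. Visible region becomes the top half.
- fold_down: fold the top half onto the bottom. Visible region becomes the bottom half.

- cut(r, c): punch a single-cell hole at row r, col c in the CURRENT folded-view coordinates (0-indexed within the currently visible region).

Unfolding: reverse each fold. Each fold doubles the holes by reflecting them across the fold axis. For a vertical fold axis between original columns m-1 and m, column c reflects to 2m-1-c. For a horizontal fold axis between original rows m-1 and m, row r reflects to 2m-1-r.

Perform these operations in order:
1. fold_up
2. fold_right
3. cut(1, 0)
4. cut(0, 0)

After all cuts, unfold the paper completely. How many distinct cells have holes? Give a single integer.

Op 1 fold_up: fold axis h@2; visible region now rows[0,2) x cols[0,4) = 2x4
Op 2 fold_right: fold axis v@2; visible region now rows[0,2) x cols[2,4) = 2x2
Op 3 cut(1, 0): punch at orig (1,2); cuts so far [(1, 2)]; region rows[0,2) x cols[2,4) = 2x2
Op 4 cut(0, 0): punch at orig (0,2); cuts so far [(0, 2), (1, 2)]; region rows[0,2) x cols[2,4) = 2x2
Unfold 1 (reflect across v@2): 4 holes -> [(0, 1), (0, 2), (1, 1), (1, 2)]
Unfold 2 (reflect across h@2): 8 holes -> [(0, 1), (0, 2), (1, 1), (1, 2), (2, 1), (2, 2), (3, 1), (3, 2)]

Answer: 8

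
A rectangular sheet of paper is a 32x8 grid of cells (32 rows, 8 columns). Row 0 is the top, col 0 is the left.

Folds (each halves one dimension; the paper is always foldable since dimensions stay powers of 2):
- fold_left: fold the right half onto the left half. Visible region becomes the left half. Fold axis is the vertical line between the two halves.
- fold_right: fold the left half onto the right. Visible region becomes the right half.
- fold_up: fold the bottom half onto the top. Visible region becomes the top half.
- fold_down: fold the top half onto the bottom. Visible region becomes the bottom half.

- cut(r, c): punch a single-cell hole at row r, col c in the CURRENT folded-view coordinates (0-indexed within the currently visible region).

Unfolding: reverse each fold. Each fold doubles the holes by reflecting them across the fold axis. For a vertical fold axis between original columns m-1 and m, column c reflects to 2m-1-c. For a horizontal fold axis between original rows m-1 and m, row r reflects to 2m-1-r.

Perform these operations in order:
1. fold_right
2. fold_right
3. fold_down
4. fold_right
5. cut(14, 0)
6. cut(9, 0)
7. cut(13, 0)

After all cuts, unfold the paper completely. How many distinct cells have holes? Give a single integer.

Op 1 fold_right: fold axis v@4; visible region now rows[0,32) x cols[4,8) = 32x4
Op 2 fold_right: fold axis v@6; visible region now rows[0,32) x cols[6,8) = 32x2
Op 3 fold_down: fold axis h@16; visible region now rows[16,32) x cols[6,8) = 16x2
Op 4 fold_right: fold axis v@7; visible region now rows[16,32) x cols[7,8) = 16x1
Op 5 cut(14, 0): punch at orig (30,7); cuts so far [(30, 7)]; region rows[16,32) x cols[7,8) = 16x1
Op 6 cut(9, 0): punch at orig (25,7); cuts so far [(25, 7), (30, 7)]; region rows[16,32) x cols[7,8) = 16x1
Op 7 cut(13, 0): punch at orig (29,7); cuts so far [(25, 7), (29, 7), (30, 7)]; region rows[16,32) x cols[7,8) = 16x1
Unfold 1 (reflect across v@7): 6 holes -> [(25, 6), (25, 7), (29, 6), (29, 7), (30, 6), (30, 7)]
Unfold 2 (reflect across h@16): 12 holes -> [(1, 6), (1, 7), (2, 6), (2, 7), (6, 6), (6, 7), (25, 6), (25, 7), (29, 6), (29, 7), (30, 6), (30, 7)]
Unfold 3 (reflect across v@6): 24 holes -> [(1, 4), (1, 5), (1, 6), (1, 7), (2, 4), (2, 5), (2, 6), (2, 7), (6, 4), (6, 5), (6, 6), (6, 7), (25, 4), (25, 5), (25, 6), (25, 7), (29, 4), (29, 5), (29, 6), (29, 7), (30, 4), (30, 5), (30, 6), (30, 7)]
Unfold 4 (reflect across v@4): 48 holes -> [(1, 0), (1, 1), (1, 2), (1, 3), (1, 4), (1, 5), (1, 6), (1, 7), (2, 0), (2, 1), (2, 2), (2, 3), (2, 4), (2, 5), (2, 6), (2, 7), (6, 0), (6, 1), (6, 2), (6, 3), (6, 4), (6, 5), (6, 6), (6, 7), (25, 0), (25, 1), (25, 2), (25, 3), (25, 4), (25, 5), (25, 6), (25, 7), (29, 0), (29, 1), (29, 2), (29, 3), (29, 4), (29, 5), (29, 6), (29, 7), (30, 0), (30, 1), (30, 2), (30, 3), (30, 4), (30, 5), (30, 6), (30, 7)]

Answer: 48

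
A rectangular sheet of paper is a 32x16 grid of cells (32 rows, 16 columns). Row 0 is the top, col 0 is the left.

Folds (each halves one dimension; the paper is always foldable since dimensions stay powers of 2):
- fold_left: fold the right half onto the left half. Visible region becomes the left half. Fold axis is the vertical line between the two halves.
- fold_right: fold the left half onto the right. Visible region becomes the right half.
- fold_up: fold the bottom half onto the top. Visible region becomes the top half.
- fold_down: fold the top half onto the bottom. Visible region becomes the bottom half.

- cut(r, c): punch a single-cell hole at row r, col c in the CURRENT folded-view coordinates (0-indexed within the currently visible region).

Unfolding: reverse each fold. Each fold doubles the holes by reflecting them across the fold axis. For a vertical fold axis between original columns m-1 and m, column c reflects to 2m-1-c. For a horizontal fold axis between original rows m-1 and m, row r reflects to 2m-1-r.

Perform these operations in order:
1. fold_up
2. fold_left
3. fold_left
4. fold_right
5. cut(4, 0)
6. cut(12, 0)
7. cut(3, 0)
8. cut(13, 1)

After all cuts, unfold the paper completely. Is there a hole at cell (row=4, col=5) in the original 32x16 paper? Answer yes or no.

Op 1 fold_up: fold axis h@16; visible region now rows[0,16) x cols[0,16) = 16x16
Op 2 fold_left: fold axis v@8; visible region now rows[0,16) x cols[0,8) = 16x8
Op 3 fold_left: fold axis v@4; visible region now rows[0,16) x cols[0,4) = 16x4
Op 4 fold_right: fold axis v@2; visible region now rows[0,16) x cols[2,4) = 16x2
Op 5 cut(4, 0): punch at orig (4,2); cuts so far [(4, 2)]; region rows[0,16) x cols[2,4) = 16x2
Op 6 cut(12, 0): punch at orig (12,2); cuts so far [(4, 2), (12, 2)]; region rows[0,16) x cols[2,4) = 16x2
Op 7 cut(3, 0): punch at orig (3,2); cuts so far [(3, 2), (4, 2), (12, 2)]; region rows[0,16) x cols[2,4) = 16x2
Op 8 cut(13, 1): punch at orig (13,3); cuts so far [(3, 2), (4, 2), (12, 2), (13, 3)]; region rows[0,16) x cols[2,4) = 16x2
Unfold 1 (reflect across v@2): 8 holes -> [(3, 1), (3, 2), (4, 1), (4, 2), (12, 1), (12, 2), (13, 0), (13, 3)]
Unfold 2 (reflect across v@4): 16 holes -> [(3, 1), (3, 2), (3, 5), (3, 6), (4, 1), (4, 2), (4, 5), (4, 6), (12, 1), (12, 2), (12, 5), (12, 6), (13, 0), (13, 3), (13, 4), (13, 7)]
Unfold 3 (reflect across v@8): 32 holes -> [(3, 1), (3, 2), (3, 5), (3, 6), (3, 9), (3, 10), (3, 13), (3, 14), (4, 1), (4, 2), (4, 5), (4, 6), (4, 9), (4, 10), (4, 13), (4, 14), (12, 1), (12, 2), (12, 5), (12, 6), (12, 9), (12, 10), (12, 13), (12, 14), (13, 0), (13, 3), (13, 4), (13, 7), (13, 8), (13, 11), (13, 12), (13, 15)]
Unfold 4 (reflect across h@16): 64 holes -> [(3, 1), (3, 2), (3, 5), (3, 6), (3, 9), (3, 10), (3, 13), (3, 14), (4, 1), (4, 2), (4, 5), (4, 6), (4, 9), (4, 10), (4, 13), (4, 14), (12, 1), (12, 2), (12, 5), (12, 6), (12, 9), (12, 10), (12, 13), (12, 14), (13, 0), (13, 3), (13, 4), (13, 7), (13, 8), (13, 11), (13, 12), (13, 15), (18, 0), (18, 3), (18, 4), (18, 7), (18, 8), (18, 11), (18, 12), (18, 15), (19, 1), (19, 2), (19, 5), (19, 6), (19, 9), (19, 10), (19, 13), (19, 14), (27, 1), (27, 2), (27, 5), (27, 6), (27, 9), (27, 10), (27, 13), (27, 14), (28, 1), (28, 2), (28, 5), (28, 6), (28, 9), (28, 10), (28, 13), (28, 14)]
Holes: [(3, 1), (3, 2), (3, 5), (3, 6), (3, 9), (3, 10), (3, 13), (3, 14), (4, 1), (4, 2), (4, 5), (4, 6), (4, 9), (4, 10), (4, 13), (4, 14), (12, 1), (12, 2), (12, 5), (12, 6), (12, 9), (12, 10), (12, 13), (12, 14), (13, 0), (13, 3), (13, 4), (13, 7), (13, 8), (13, 11), (13, 12), (13, 15), (18, 0), (18, 3), (18, 4), (18, 7), (18, 8), (18, 11), (18, 12), (18, 15), (19, 1), (19, 2), (19, 5), (19, 6), (19, 9), (19, 10), (19, 13), (19, 14), (27, 1), (27, 2), (27, 5), (27, 6), (27, 9), (27, 10), (27, 13), (27, 14), (28, 1), (28, 2), (28, 5), (28, 6), (28, 9), (28, 10), (28, 13), (28, 14)]

Answer: yes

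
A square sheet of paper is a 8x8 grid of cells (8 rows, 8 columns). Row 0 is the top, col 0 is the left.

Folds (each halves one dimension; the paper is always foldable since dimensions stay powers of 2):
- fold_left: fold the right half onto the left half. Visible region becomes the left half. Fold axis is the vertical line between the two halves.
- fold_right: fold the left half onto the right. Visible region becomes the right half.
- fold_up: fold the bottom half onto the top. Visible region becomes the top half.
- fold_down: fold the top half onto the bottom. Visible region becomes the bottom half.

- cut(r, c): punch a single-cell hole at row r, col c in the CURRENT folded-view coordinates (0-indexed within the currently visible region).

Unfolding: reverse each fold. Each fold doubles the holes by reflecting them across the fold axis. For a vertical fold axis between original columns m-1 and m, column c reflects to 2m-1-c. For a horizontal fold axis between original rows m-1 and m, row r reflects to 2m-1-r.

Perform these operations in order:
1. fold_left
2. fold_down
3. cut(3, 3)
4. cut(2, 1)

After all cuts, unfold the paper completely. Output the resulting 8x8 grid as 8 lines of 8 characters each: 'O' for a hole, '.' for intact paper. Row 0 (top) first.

Answer: ...OO...
.O....O.
........
........
........
........
.O....O.
...OO...

Derivation:
Op 1 fold_left: fold axis v@4; visible region now rows[0,8) x cols[0,4) = 8x4
Op 2 fold_down: fold axis h@4; visible region now rows[4,8) x cols[0,4) = 4x4
Op 3 cut(3, 3): punch at orig (7,3); cuts so far [(7, 3)]; region rows[4,8) x cols[0,4) = 4x4
Op 4 cut(2, 1): punch at orig (6,1); cuts so far [(6, 1), (7, 3)]; region rows[4,8) x cols[0,4) = 4x4
Unfold 1 (reflect across h@4): 4 holes -> [(0, 3), (1, 1), (6, 1), (7, 3)]
Unfold 2 (reflect across v@4): 8 holes -> [(0, 3), (0, 4), (1, 1), (1, 6), (6, 1), (6, 6), (7, 3), (7, 4)]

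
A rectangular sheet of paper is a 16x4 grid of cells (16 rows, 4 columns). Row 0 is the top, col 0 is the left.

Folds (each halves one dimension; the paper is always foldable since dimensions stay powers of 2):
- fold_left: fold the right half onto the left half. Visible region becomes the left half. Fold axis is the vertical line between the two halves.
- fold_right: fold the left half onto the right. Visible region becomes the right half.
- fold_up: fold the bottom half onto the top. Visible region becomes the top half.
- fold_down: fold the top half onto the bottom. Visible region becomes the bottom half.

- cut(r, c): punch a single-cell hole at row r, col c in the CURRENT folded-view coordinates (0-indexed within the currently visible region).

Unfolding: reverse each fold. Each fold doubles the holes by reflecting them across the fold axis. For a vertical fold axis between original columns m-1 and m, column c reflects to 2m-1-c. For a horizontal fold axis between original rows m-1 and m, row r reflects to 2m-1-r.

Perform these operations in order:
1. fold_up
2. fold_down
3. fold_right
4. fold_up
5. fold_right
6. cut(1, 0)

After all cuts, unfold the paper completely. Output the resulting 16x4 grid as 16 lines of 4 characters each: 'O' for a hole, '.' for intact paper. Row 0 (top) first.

Op 1 fold_up: fold axis h@8; visible region now rows[0,8) x cols[0,4) = 8x4
Op 2 fold_down: fold axis h@4; visible region now rows[4,8) x cols[0,4) = 4x4
Op 3 fold_right: fold axis v@2; visible region now rows[4,8) x cols[2,4) = 4x2
Op 4 fold_up: fold axis h@6; visible region now rows[4,6) x cols[2,4) = 2x2
Op 5 fold_right: fold axis v@3; visible region now rows[4,6) x cols[3,4) = 2x1
Op 6 cut(1, 0): punch at orig (5,3); cuts so far [(5, 3)]; region rows[4,6) x cols[3,4) = 2x1
Unfold 1 (reflect across v@3): 2 holes -> [(5, 2), (5, 3)]
Unfold 2 (reflect across h@6): 4 holes -> [(5, 2), (5, 3), (6, 2), (6, 3)]
Unfold 3 (reflect across v@2): 8 holes -> [(5, 0), (5, 1), (5, 2), (5, 3), (6, 0), (6, 1), (6, 2), (6, 3)]
Unfold 4 (reflect across h@4): 16 holes -> [(1, 0), (1, 1), (1, 2), (1, 3), (2, 0), (2, 1), (2, 2), (2, 3), (5, 0), (5, 1), (5, 2), (5, 3), (6, 0), (6, 1), (6, 2), (6, 3)]
Unfold 5 (reflect across h@8): 32 holes -> [(1, 0), (1, 1), (1, 2), (1, 3), (2, 0), (2, 1), (2, 2), (2, 3), (5, 0), (5, 1), (5, 2), (5, 3), (6, 0), (6, 1), (6, 2), (6, 3), (9, 0), (9, 1), (9, 2), (9, 3), (10, 0), (10, 1), (10, 2), (10, 3), (13, 0), (13, 1), (13, 2), (13, 3), (14, 0), (14, 1), (14, 2), (14, 3)]

Answer: ....
OOOO
OOOO
....
....
OOOO
OOOO
....
....
OOOO
OOOO
....
....
OOOO
OOOO
....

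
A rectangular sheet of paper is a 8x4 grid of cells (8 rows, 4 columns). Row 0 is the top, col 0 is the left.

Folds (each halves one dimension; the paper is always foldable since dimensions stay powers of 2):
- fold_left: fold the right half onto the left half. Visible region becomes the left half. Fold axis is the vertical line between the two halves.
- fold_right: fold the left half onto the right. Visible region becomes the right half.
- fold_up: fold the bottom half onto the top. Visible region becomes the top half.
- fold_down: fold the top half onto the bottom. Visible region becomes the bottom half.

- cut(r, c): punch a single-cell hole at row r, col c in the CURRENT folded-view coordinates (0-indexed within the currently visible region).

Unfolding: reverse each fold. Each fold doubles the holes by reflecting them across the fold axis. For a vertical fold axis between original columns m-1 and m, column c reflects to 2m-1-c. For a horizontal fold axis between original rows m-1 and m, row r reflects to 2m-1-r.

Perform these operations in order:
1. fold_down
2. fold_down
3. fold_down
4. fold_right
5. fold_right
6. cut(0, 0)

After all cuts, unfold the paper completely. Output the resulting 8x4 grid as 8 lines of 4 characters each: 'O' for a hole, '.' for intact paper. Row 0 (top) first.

Op 1 fold_down: fold axis h@4; visible region now rows[4,8) x cols[0,4) = 4x4
Op 2 fold_down: fold axis h@6; visible region now rows[6,8) x cols[0,4) = 2x4
Op 3 fold_down: fold axis h@7; visible region now rows[7,8) x cols[0,4) = 1x4
Op 4 fold_right: fold axis v@2; visible region now rows[7,8) x cols[2,4) = 1x2
Op 5 fold_right: fold axis v@3; visible region now rows[7,8) x cols[3,4) = 1x1
Op 6 cut(0, 0): punch at orig (7,3); cuts so far [(7, 3)]; region rows[7,8) x cols[3,4) = 1x1
Unfold 1 (reflect across v@3): 2 holes -> [(7, 2), (7, 3)]
Unfold 2 (reflect across v@2): 4 holes -> [(7, 0), (7, 1), (7, 2), (7, 3)]
Unfold 3 (reflect across h@7): 8 holes -> [(6, 0), (6, 1), (6, 2), (6, 3), (7, 0), (7, 1), (7, 2), (7, 3)]
Unfold 4 (reflect across h@6): 16 holes -> [(4, 0), (4, 1), (4, 2), (4, 3), (5, 0), (5, 1), (5, 2), (5, 3), (6, 0), (6, 1), (6, 2), (6, 3), (7, 0), (7, 1), (7, 2), (7, 3)]
Unfold 5 (reflect across h@4): 32 holes -> [(0, 0), (0, 1), (0, 2), (0, 3), (1, 0), (1, 1), (1, 2), (1, 3), (2, 0), (2, 1), (2, 2), (2, 3), (3, 0), (3, 1), (3, 2), (3, 3), (4, 0), (4, 1), (4, 2), (4, 3), (5, 0), (5, 1), (5, 2), (5, 3), (6, 0), (6, 1), (6, 2), (6, 3), (7, 0), (7, 1), (7, 2), (7, 3)]

Answer: OOOO
OOOO
OOOO
OOOO
OOOO
OOOO
OOOO
OOOO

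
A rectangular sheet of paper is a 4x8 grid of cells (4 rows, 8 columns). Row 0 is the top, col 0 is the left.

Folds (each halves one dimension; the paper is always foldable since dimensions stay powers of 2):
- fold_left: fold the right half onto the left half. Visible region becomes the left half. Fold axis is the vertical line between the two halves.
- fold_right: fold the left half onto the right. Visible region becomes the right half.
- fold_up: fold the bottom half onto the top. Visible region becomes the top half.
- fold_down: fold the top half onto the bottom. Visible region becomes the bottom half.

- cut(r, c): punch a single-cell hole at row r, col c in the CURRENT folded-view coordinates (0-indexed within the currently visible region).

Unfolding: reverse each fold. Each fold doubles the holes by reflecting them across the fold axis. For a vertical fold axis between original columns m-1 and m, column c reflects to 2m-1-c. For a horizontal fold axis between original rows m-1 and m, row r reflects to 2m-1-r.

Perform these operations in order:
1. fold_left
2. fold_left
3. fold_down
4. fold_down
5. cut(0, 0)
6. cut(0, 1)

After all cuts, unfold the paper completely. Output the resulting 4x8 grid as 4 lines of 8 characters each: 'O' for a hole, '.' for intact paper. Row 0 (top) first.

Answer: OOOOOOOO
OOOOOOOO
OOOOOOOO
OOOOOOOO

Derivation:
Op 1 fold_left: fold axis v@4; visible region now rows[0,4) x cols[0,4) = 4x4
Op 2 fold_left: fold axis v@2; visible region now rows[0,4) x cols[0,2) = 4x2
Op 3 fold_down: fold axis h@2; visible region now rows[2,4) x cols[0,2) = 2x2
Op 4 fold_down: fold axis h@3; visible region now rows[3,4) x cols[0,2) = 1x2
Op 5 cut(0, 0): punch at orig (3,0); cuts so far [(3, 0)]; region rows[3,4) x cols[0,2) = 1x2
Op 6 cut(0, 1): punch at orig (3,1); cuts so far [(3, 0), (3, 1)]; region rows[3,4) x cols[0,2) = 1x2
Unfold 1 (reflect across h@3): 4 holes -> [(2, 0), (2, 1), (3, 0), (3, 1)]
Unfold 2 (reflect across h@2): 8 holes -> [(0, 0), (0, 1), (1, 0), (1, 1), (2, 0), (2, 1), (3, 0), (3, 1)]
Unfold 3 (reflect across v@2): 16 holes -> [(0, 0), (0, 1), (0, 2), (0, 3), (1, 0), (1, 1), (1, 2), (1, 3), (2, 0), (2, 1), (2, 2), (2, 3), (3, 0), (3, 1), (3, 2), (3, 3)]
Unfold 4 (reflect across v@4): 32 holes -> [(0, 0), (0, 1), (0, 2), (0, 3), (0, 4), (0, 5), (0, 6), (0, 7), (1, 0), (1, 1), (1, 2), (1, 3), (1, 4), (1, 5), (1, 6), (1, 7), (2, 0), (2, 1), (2, 2), (2, 3), (2, 4), (2, 5), (2, 6), (2, 7), (3, 0), (3, 1), (3, 2), (3, 3), (3, 4), (3, 5), (3, 6), (3, 7)]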